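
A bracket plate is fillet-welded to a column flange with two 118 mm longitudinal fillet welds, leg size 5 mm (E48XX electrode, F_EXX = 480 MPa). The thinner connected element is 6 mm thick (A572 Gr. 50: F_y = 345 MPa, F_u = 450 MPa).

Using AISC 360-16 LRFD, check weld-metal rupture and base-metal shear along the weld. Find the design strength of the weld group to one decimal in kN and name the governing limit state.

Weld metal: throat = 0.707×5 = 3.535 mm, L = 2×118 = 236 mm. φR_n = 0.75 × 0.6 × 480 × 3.535 × 236 = 180.2 kN.
Base metal shear (6 mm plate): yield φR_n = 1.0×0.6×345×6×236 = 293.1 kN; rupture φR_n = 0.75×0.6×450×6×236 = 286.7 kN; take 286.7 kN (rupture).
Governing: min(180.2, 286.7) = 180.2 kN → weld metal.

180.2 kN (weld metal governs)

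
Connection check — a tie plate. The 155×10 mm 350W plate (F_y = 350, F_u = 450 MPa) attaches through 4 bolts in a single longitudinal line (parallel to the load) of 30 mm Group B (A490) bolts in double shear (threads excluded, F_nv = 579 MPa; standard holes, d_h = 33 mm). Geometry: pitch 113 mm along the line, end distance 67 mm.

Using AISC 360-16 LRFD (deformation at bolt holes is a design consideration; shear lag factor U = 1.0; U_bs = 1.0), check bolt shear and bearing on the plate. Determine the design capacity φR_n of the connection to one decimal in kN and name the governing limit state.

Bolt shear: A_b = π(30)²/4 = 706.86 mm². φR_n = 0.75 × 579 × 706.86 × 4 × 2 = 2455.6 kN.
Bearing (10 mm plate, F_u = 450 MPa): end bolts L_c = 67 − 33/2 = 50.5, R_n = min(1.2×50.5×10×450, 2.4×30×10×450) = 272.7 kN/bolt; interior L_c = 113 − 33 = 80, R_n = 324 kN/bolt. φR_n = 0.75 × (1×272.7 + 3×324) = 933.5 kN.
Governing: min(2455.6, 933.5) = 933.5 kN → bearing.

933.5 kN (bearing governs)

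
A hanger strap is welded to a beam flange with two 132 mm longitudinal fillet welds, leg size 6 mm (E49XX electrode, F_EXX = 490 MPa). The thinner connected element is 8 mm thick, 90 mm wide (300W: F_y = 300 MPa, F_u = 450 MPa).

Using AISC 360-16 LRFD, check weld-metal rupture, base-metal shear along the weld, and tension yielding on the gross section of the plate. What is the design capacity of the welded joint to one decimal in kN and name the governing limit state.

Weld metal: throat = 0.707×6 = 4.242 mm, L = 2×132 = 264 mm. φR_n = 0.75 × 0.6 × 490 × 4.242 × 264 = 246.9 kN.
Base metal shear (8 mm plate): yield φR_n = 1.0×0.6×300×8×264 = 380.2 kN; rupture φR_n = 0.75×0.6×450×8×264 = 427.7 kN; take 380.2 kN (yield).
Tension yield (gross): A_g = 90×8 = 720 mm². φR_n = 0.90 × 300 × 720 = 194.4 kN.
Governing: min(246.9, 380.2, 194.4) = 194.4 kN → gross-section yield.

194.4 kN (gross-section yield governs)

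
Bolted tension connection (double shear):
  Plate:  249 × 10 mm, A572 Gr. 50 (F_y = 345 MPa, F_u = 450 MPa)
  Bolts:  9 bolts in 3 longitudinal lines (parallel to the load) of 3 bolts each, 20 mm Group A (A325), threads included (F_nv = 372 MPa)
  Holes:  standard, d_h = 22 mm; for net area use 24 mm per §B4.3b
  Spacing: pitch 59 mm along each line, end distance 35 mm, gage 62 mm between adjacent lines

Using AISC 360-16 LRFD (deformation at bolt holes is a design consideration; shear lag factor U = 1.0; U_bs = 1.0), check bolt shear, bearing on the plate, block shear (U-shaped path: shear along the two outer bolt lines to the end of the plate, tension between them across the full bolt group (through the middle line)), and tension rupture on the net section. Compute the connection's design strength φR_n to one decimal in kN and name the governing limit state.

597.4 kN (net-section rupture governs)

Bolt shear: A_b = π(20)²/4 = 314.16 mm². φR_n = 0.75 × 372 × 314.16 × 9 × 2 = 1577.7 kN.
Bearing (10 mm plate, F_u = 450 MPa): end bolts L_c = 35 − 22/2 = 24, R_n = min(1.2×24×10×450, 2.4×20×10×450) = 129.6 kN/bolt; interior L_c = 59 − 22 = 37, R_n = 199.8 kN/bolt. φR_n = 0.75 × (3×129.6 + 6×199.8) = 1190.7 kN.
Block shear: shear path 2×[35+2×59] = 2×153 mm, A_gv = 3060, A_nv = 2×(153 − 2.5×24)×10 = 1860 mm²; tension across gage: (124 − 2×24)×10 = 760 mm². R_n = min(0.6×450×1860, 0.6×345×3060) + 1.0×450×760 = min(502.2, 633.42) + 342 = 844.2 kN. φR_n = 0.75 × 844.2 = 633.2 kN.
Tension rupture (net): A_n = (249 − 3×24)×10 = 1770 mm² (U = 1.0, A_e = A_n). φR_n = 0.75 × 450 × 1770 = 597.4 kN.
Governing: min(1577.7, 1190.7, 633.2, 597.4) = 597.4 kN → net-section rupture.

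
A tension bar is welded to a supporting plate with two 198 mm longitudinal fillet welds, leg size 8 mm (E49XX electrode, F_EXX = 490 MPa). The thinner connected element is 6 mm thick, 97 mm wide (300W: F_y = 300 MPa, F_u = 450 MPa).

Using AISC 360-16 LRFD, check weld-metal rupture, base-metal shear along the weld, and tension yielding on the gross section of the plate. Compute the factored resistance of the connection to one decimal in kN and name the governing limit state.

157.1 kN (gross-section yield governs)

Weld metal: throat = 0.707×8 = 5.656 mm, L = 2×198 = 396 mm. φR_n = 0.75 × 0.6 × 490 × 5.656 × 396 = 493.9 kN.
Base metal shear (6 mm plate): yield φR_n = 1.0×0.6×300×6×396 = 427.7 kN; rupture φR_n = 0.75×0.6×450×6×396 = 481.1 kN; take 427.7 kN (yield).
Tension yield (gross): A_g = 97×6 = 582 mm². φR_n = 0.90 × 300 × 582 = 157.1 kN.
Governing: min(493.9, 427.7, 157.1) = 157.1 kN → gross-section yield.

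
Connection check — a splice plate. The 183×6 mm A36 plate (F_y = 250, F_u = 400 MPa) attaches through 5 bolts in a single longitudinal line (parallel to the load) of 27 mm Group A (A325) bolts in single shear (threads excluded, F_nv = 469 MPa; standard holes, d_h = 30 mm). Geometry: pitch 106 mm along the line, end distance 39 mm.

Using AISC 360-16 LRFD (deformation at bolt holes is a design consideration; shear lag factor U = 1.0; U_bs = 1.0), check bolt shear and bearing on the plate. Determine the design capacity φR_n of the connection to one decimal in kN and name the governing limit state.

518.4 kN (bearing governs)

Bolt shear: A_b = π(27)²/4 = 572.56 mm². φR_n = 0.75 × 469 × 572.56 × 5 × 1 = 1007.0 kN.
Bearing (6 mm plate, F_u = 400 MPa): end bolts L_c = 39 − 30/2 = 24, R_n = min(1.2×24×6×400, 2.4×27×6×400) = 69.12 kN/bolt; interior L_c = 106 − 30 = 76, R_n = 155.52 kN/bolt. φR_n = 0.75 × (1×69.12 + 4×155.52) = 518.4 kN.
Governing: min(1007.0, 518.4) = 518.4 kN → bearing.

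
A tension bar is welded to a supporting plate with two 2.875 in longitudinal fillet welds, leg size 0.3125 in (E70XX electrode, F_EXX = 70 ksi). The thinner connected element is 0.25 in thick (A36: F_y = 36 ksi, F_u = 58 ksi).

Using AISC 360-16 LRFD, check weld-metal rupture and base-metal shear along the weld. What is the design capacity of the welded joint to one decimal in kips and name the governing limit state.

Weld metal: throat = 0.707×0.3125 = 0.22094 in, L = 2×2.875 = 5.75 in. φR_n = 0.75 × 0.6 × 70 × 0.22094 × 5.75 = 40.0 kips.
Base metal shear (0.25 in plate): yield φR_n = 1.0×0.6×36×0.25×5.75 = 31.1 kips; rupture φR_n = 0.75×0.6×58×0.25×5.75 = 37.5 kips; take 31.1 kips (yield).
Governing: min(40.0, 31.1) = 31.1 kips → base-metal shear.

31.1 kips (base-metal shear governs)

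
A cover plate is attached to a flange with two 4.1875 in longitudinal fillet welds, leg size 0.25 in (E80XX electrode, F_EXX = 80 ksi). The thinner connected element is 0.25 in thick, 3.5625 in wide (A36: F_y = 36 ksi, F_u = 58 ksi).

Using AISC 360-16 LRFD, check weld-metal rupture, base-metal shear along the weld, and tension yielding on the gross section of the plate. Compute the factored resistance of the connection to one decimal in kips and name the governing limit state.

28.9 kips (gross-section yield governs)

Weld metal: throat = 0.707×0.25 = 0.17675 in, L = 2×4.1875 = 8.375 in. φR_n = 0.75 × 0.6 × 80 × 0.17675 × 8.375 = 53.3 kips.
Base metal shear (0.25 in plate): yield φR_n = 1.0×0.6×36×0.25×8.375 = 45.2 kips; rupture φR_n = 0.75×0.6×58×0.25×8.375 = 54.6 kips; take 45.2 kips (yield).
Tension yield (gross): A_g = 3.5625×0.25 = 0.89063 in². φR_n = 0.90 × 36 × 0.89063 = 28.9 kips.
Governing: min(53.3, 45.2, 28.9) = 28.9 kips → gross-section yield.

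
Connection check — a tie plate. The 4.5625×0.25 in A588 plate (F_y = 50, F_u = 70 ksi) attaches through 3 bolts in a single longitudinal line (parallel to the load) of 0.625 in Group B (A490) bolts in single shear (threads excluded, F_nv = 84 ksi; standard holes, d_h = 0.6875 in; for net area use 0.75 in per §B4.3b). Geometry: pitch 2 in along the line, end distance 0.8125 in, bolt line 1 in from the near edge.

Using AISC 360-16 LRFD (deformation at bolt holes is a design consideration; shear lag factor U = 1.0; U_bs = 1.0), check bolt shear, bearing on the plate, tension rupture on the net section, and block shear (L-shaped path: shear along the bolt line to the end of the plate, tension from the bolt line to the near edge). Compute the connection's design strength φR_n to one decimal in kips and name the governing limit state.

31.3 kips (block shear governs)

Bolt shear: A_b = π(0.625)²/4 = 0.3068 in². φR_n = 0.75 × 84 × 0.3068 × 3 × 1 = 58.0 kips.
Bearing (0.25 in plate, F_u = 70 ksi): end bolts L_c = 0.8125 − 0.6875/2 = 0.46875, R_n = min(1.2×0.46875×0.25×70, 2.4×0.625×0.25×70) = 9.8438 kips/bolt; interior L_c = 2 − 0.6875 = 1.3125, R_n = 26.25 kips/bolt. φR_n = 0.75 × (1×9.8438 + 2×26.25) = 46.8 kips.
Tension rupture (net): A_n = (4.5625 − 1×0.75)×0.25 = 0.95313 in² (U = 1.0, A_e = A_n). φR_n = 0.75 × 70 × 0.95313 = 50.0 kips.
Block shear: shear path 1×[0.8125+2×2] = 1×4.8125 in, A_gv = 1.2031, A_nv = 1×(4.8125 − 2.5×0.75)×0.25 = 0.73438 in²; tension to near edge: (1 − 0.5×0.75)×0.25 = 0.15625 in². R_n = min(0.6×70×0.73438, 0.6×50×1.2031) + 1.0×70×0.15625 = min(30.844, 36.093) + 10.938 = 41.782 kips. φR_n = 0.75 × 41.782 = 31.3 kips.
Governing: min(58.0, 46.8, 50.0, 31.3) = 31.3 kips → block shear.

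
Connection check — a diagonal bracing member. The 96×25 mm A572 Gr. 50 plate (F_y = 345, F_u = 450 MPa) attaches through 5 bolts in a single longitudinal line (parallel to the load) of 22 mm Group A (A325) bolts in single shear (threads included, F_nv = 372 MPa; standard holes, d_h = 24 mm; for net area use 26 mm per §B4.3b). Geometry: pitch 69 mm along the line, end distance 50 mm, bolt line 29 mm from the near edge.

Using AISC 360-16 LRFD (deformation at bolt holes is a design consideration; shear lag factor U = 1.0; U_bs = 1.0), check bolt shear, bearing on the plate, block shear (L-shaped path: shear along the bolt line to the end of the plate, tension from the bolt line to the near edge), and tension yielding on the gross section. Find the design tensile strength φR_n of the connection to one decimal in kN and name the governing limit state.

530.3 kN (bolt shear governs)

Bolt shear: A_b = π(22)²/4 = 380.13 mm². φR_n = 0.75 × 372 × 380.13 × 5 × 1 = 530.3 kN.
Bearing (25 mm plate, F_u = 450 MPa): end bolts L_c = 50 − 24/2 = 38, R_n = min(1.2×38×25×450, 2.4×22×25×450) = 513 kN/bolt; interior L_c = 69 − 24 = 45, R_n = 594 kN/bolt. φR_n = 0.75 × (1×513 + 4×594) = 2166.8 kN.
Block shear: shear path 1×[50+4×69] = 1×326 mm, A_gv = 8150, A_nv = 1×(326 − 4.5×26)×25 = 5225 mm²; tension to near edge: (29 − 0.5×26)×25 = 400 mm². R_n = min(0.6×450×5225, 0.6×345×8150) + 1.0×450×400 = min(1410.8, 1687.1) + 180 = 1590.8 kN. φR_n = 0.75 × 1590.8 = 1193.1 kN.
Tension yield (gross): A_g = 96×25 = 2400 mm². φR_n = 0.90 × 345 × 2400 = 745.2 kN.
Governing: min(530.3, 2166.8, 1193.1, 745.2) = 530.3 kN → bolt shear.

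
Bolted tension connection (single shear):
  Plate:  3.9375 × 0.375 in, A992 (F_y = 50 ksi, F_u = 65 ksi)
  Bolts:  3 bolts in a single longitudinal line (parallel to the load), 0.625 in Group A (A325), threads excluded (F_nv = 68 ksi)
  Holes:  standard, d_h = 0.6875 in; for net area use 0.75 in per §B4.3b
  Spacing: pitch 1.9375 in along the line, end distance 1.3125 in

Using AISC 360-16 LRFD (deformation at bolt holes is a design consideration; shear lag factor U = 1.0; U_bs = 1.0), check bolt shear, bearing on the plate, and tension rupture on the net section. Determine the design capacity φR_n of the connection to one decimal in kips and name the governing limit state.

46.9 kips (bolt shear governs)

Bolt shear: A_b = π(0.625)²/4 = 0.3068 in². φR_n = 0.75 × 68 × 0.3068 × 3 × 1 = 46.9 kips.
Bearing (0.375 in plate, F_u = 65 ksi): end bolts L_c = 1.3125 − 0.6875/2 = 0.96875, R_n = min(1.2×0.96875×0.375×65, 2.4×0.625×0.375×65) = 28.336 kips/bolt; interior L_c = 1.9375 − 0.6875 = 1.25, R_n = 36.563 kips/bolt. φR_n = 0.75 × (1×28.336 + 2×36.563) = 76.1 kips.
Tension rupture (net): A_n = (3.9375 − 1×0.75)×0.375 = 1.1953 in² (U = 1.0, A_e = A_n). φR_n = 0.75 × 65 × 1.1953 = 58.3 kips.
Governing: min(46.9, 76.1, 58.3) = 46.9 kips → bolt shear.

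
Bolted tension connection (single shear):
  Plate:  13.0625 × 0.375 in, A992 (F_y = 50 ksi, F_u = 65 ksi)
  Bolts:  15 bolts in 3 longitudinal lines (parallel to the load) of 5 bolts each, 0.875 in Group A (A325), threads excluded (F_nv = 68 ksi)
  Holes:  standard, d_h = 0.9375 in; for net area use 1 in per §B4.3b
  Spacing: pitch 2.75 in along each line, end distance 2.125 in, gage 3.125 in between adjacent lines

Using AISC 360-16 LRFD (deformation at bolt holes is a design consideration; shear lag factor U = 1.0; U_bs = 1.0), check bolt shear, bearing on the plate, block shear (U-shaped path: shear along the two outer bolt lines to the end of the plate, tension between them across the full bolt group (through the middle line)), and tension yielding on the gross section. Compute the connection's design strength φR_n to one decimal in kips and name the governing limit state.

220.4 kips (gross-section yield governs)

Bolt shear: A_b = π(0.875)²/4 = 0.60132 in². φR_n = 0.75 × 68 × 0.60132 × 15 × 1 = 460.0 kips.
Bearing (0.375 in plate, F_u = 65 ksi): end bolts L_c = 2.125 − 0.9375/2 = 1.65625, R_n = min(1.2×1.65625×0.375×65, 2.4×0.875×0.375×65) = 48.445 kips/bolt; interior L_c = 2.75 − 0.9375 = 1.8125, R_n = 51.188 kips/bolt. φR_n = 0.75 × (3×48.445 + 12×51.188) = 569.7 kips.
Block shear: shear path 2×[2.125+4×2.75] = 2×13.125 in, A_gv = 9.8438, A_nv = 2×(13.125 − 4.5×1)×0.375 = 6.4688 in²; tension across gage: (6.25 − 2×1)×0.375 = 1.5938 in². R_n = min(0.6×65×6.4688, 0.6×50×9.8438) + 1.0×65×1.5938 = min(252.28, 295.31) + 103.6 = 355.88 kips. φR_n = 0.75 × 355.88 = 266.9 kips.
Tension yield (gross): A_g = 13.0625×0.375 = 4.8984 in². φR_n = 0.90 × 50 × 4.8984 = 220.4 kips.
Governing: min(460.0, 569.7, 266.9, 220.4) = 220.4 kips → gross-section yield.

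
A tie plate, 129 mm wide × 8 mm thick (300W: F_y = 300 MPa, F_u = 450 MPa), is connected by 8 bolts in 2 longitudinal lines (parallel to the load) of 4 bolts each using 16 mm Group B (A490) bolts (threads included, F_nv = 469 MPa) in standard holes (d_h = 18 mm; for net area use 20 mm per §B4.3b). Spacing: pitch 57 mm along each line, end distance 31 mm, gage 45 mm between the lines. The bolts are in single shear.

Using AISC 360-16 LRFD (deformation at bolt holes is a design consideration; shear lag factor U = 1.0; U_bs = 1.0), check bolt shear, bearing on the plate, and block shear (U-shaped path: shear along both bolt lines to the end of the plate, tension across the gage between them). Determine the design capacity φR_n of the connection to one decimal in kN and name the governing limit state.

Bolt shear: A_b = π(16)²/4 = 201.06 mm². φR_n = 0.75 × 469 × 201.06 × 8 × 1 = 565.8 kN.
Bearing (8 mm plate, F_u = 450 MPa): end bolts L_c = 31 − 18/2 = 22, R_n = min(1.2×22×8×450, 2.4×16×8×450) = 95.04 kN/bolt; interior L_c = 57 − 18 = 39, R_n = 138.24 kN/bolt. φR_n = 0.75 × (2×95.04 + 6×138.24) = 764.6 kN.
Block shear: shear path 2×[31+3×57] = 2×202 mm, A_gv = 3232, A_nv = 2×(202 − 3.5×20)×8 = 2112 mm²; tension across gage: (45 − 1×20)×8 = 200 mm². R_n = min(0.6×450×2112, 0.6×300×3232) + 1.0×450×200 = min(570.24, 581.76) + 90 = 660.24 kN. φR_n = 0.75 × 660.24 = 495.2 kN.
Governing: min(565.8, 764.6, 495.2) = 495.2 kN → block shear.

495.2 kN (block shear governs)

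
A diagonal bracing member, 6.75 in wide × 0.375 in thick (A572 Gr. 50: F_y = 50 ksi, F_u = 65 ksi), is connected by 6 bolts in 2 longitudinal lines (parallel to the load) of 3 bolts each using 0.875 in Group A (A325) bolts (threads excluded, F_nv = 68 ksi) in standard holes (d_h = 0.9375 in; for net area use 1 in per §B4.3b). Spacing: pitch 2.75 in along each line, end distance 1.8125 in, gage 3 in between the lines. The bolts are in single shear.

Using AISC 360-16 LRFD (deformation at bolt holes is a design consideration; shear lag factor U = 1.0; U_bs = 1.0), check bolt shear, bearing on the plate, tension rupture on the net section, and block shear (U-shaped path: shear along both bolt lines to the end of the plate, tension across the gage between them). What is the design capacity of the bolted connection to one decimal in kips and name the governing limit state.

86.8 kips (net-section rupture governs)

Bolt shear: A_b = π(0.875)²/4 = 0.60132 in². φR_n = 0.75 × 68 × 0.60132 × 6 × 1 = 184.0 kips.
Bearing (0.375 in plate, F_u = 65 ksi): end bolts L_c = 1.8125 − 0.9375/2 = 1.34375, R_n = min(1.2×1.34375×0.375×65, 2.4×0.875×0.375×65) = 39.305 kips/bolt; interior L_c = 2.75 − 0.9375 = 1.8125, R_n = 51.188 kips/bolt. φR_n = 0.75 × (2×39.305 + 4×51.188) = 212.5 kips.
Tension rupture (net): A_n = (6.75 − 2×1)×0.375 = 1.7813 in² (U = 1.0, A_e = A_n). φR_n = 0.75 × 65 × 1.7813 = 86.8 kips.
Block shear: shear path 2×[1.8125+2×2.75] = 2×7.3125 in, A_gv = 5.4844, A_nv = 2×(7.3125 − 2.5×1)×0.375 = 3.6094 in²; tension across gage: (3 − 1×1)×0.375 = 0.75 in². R_n = min(0.6×65×3.6094, 0.6×50×5.4844) + 1.0×65×0.75 = min(140.77, 164.53) + 48.75 = 189.52 kips. φR_n = 0.75 × 189.52 = 142.1 kips.
Governing: min(184.0, 212.5, 86.8, 142.1) = 86.8 kips → net-section rupture.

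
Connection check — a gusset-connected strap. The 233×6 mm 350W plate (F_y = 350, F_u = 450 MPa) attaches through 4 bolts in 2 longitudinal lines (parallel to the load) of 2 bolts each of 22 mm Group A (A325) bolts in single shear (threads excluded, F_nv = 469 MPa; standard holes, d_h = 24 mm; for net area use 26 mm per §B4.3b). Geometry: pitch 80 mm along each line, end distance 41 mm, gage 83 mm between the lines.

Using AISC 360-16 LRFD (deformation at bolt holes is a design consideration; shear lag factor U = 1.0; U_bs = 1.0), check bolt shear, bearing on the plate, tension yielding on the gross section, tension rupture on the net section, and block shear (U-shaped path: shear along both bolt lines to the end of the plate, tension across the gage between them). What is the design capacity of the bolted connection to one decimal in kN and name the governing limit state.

314.7 kN (block shear governs)

Bolt shear: A_b = π(22)²/4 = 380.13 mm². φR_n = 0.75 × 469 × 380.13 × 4 × 1 = 534.8 kN.
Bearing (6 mm plate, F_u = 450 MPa): end bolts L_c = 41 − 24/2 = 29, R_n = min(1.2×29×6×450, 2.4×22×6×450) = 93.96 kN/bolt; interior L_c = 80 − 24 = 56, R_n = 142.56 kN/bolt. φR_n = 0.75 × (2×93.96 + 2×142.56) = 354.8 kN.
Tension yield (gross): A_g = 233×6 = 1398 mm². φR_n = 0.90 × 350 × 1398 = 440.4 kN.
Tension rupture (net): A_n = (233 − 2×26)×6 = 1086 mm² (U = 1.0, A_e = A_n). φR_n = 0.75 × 450 × 1086 = 366.5 kN.
Block shear: shear path 2×[41+1×80] = 2×121 mm, A_gv = 1452, A_nv = 2×(121 − 1.5×26)×6 = 984 mm²; tension across gage: (83 − 1×26)×6 = 342 mm². R_n = min(0.6×450×984, 0.6×350×1452) + 1.0×450×342 = min(265.68, 304.92) + 153.9 = 419.58 kN. φR_n = 0.75 × 419.58 = 314.7 kN.
Governing: min(534.8, 354.8, 440.4, 366.5, 314.7) = 314.7 kN → block shear.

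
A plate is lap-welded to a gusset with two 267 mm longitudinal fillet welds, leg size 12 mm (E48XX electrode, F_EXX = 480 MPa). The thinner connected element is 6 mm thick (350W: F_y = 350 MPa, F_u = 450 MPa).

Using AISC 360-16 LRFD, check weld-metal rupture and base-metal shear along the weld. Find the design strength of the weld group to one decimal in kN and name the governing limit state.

648.8 kN (base-metal shear governs)

Weld metal: throat = 0.707×12 = 8.484 mm, L = 2×267 = 534 mm. φR_n = 0.75 × 0.6 × 480 × 8.484 × 534 = 978.6 kN.
Base metal shear (6 mm plate): yield φR_n = 1.0×0.6×350×6×534 = 672.8 kN; rupture φR_n = 0.75×0.6×450×6×534 = 648.8 kN; take 648.8 kN (rupture).
Governing: min(978.6, 648.8) = 648.8 kN → base-metal shear.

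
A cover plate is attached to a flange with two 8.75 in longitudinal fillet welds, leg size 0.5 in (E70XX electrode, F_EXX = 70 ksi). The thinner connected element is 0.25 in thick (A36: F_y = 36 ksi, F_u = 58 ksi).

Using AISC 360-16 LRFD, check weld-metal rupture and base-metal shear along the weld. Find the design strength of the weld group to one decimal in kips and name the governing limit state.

94.5 kips (base-metal shear governs)

Weld metal: throat = 0.707×0.5 = 0.3535 in, L = 2×8.75 = 17.5 in. φR_n = 0.75 × 0.6 × 70 × 0.3535 × 17.5 = 194.9 kips.
Base metal shear (0.25 in plate): yield φR_n = 1.0×0.6×36×0.25×17.5 = 94.5 kips; rupture φR_n = 0.75×0.6×58×0.25×17.5 = 114.2 kips; take 94.5 kips (yield).
Governing: min(194.9, 94.5) = 94.5 kips → base-metal shear.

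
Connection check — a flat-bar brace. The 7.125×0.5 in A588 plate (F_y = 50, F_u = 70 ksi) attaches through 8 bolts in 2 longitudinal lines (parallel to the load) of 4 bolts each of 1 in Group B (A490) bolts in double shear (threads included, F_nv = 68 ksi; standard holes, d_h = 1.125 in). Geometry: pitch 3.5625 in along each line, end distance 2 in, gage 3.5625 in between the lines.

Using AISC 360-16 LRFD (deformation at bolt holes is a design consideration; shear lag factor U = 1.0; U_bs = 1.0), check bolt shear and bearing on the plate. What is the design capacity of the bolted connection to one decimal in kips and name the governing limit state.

468.6 kips (bearing governs)

Bolt shear: A_b = π(1)²/4 = 0.7854 in². φR_n = 0.75 × 68 × 0.7854 × 8 × 2 = 640.9 kips.
Bearing (0.5 in plate, F_u = 70 ksi): end bolts L_c = 2 − 1.125/2 = 1.4375, R_n = min(1.2×1.4375×0.5×70, 2.4×1×0.5×70) = 60.375 kips/bolt; interior L_c = 3.5625 − 1.125 = 2.4375, R_n = 84 kips/bolt. φR_n = 0.75 × (2×60.375 + 6×84) = 468.6 kips.
Governing: min(640.9, 468.6) = 468.6 kips → bearing.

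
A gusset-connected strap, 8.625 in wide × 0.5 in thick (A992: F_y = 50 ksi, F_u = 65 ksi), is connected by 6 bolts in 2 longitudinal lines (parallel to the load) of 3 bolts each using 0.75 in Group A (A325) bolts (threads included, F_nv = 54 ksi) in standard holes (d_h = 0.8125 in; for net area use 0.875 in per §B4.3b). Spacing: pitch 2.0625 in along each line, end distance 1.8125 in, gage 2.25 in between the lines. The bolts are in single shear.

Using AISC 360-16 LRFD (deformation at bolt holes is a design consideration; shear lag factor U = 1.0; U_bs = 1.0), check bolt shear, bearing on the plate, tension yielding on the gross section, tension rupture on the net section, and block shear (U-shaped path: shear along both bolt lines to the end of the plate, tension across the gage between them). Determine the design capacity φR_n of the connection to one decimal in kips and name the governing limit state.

107.4 kips (bolt shear governs)

Bolt shear: A_b = π(0.75)²/4 = 0.44179 in². φR_n = 0.75 × 54 × 0.44179 × 6 × 1 = 107.4 kips.
Bearing (0.5 in plate, F_u = 65 ksi): end bolts L_c = 1.8125 − 0.8125/2 = 1.40625, R_n = min(1.2×1.40625×0.5×65, 2.4×0.75×0.5×65) = 54.844 kips/bolt; interior L_c = 2.0625 − 0.8125 = 1.25, R_n = 48.75 kips/bolt. φR_n = 0.75 × (2×54.844 + 4×48.75) = 228.5 kips.
Tension yield (gross): A_g = 8.625×0.5 = 4.3125 in². φR_n = 0.90 × 50 × 4.3125 = 194.1 kips.
Tension rupture (net): A_n = (8.625 − 2×0.875)×0.5 = 3.4375 in² (U = 1.0, A_e = A_n). φR_n = 0.75 × 65 × 3.4375 = 167.6 kips.
Block shear: shear path 2×[1.8125+2×2.0625] = 2×5.9375 in, A_gv = 5.9375, A_nv = 2×(5.9375 − 2.5×0.875)×0.5 = 3.75 in²; tension across gage: (2.25 − 1×0.875)×0.5 = 0.6875 in². R_n = min(0.6×65×3.75, 0.6×50×5.9375) + 1.0×65×0.6875 = min(146.25, 178.13) + 44.688 = 190.94 kips. φR_n = 0.75 × 190.94 = 143.2 kips.
Governing: min(107.4, 228.5, 194.1, 167.6, 143.2) = 107.4 kips → bolt shear.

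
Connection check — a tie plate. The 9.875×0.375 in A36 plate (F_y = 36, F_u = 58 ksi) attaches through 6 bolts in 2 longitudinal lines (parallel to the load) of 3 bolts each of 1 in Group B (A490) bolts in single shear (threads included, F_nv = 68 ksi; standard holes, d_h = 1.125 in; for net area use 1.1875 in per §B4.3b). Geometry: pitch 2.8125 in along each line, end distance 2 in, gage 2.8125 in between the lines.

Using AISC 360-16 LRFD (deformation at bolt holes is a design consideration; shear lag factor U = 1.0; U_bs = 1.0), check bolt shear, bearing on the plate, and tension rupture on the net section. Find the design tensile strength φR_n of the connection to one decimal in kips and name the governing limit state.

Bolt shear: A_b = π(1)²/4 = 0.7854 in². φR_n = 0.75 × 68 × 0.7854 × 6 × 1 = 240.3 kips.
Bearing (0.375 in plate, F_u = 58 ksi): end bolts L_c = 2 − 1.125/2 = 1.4375, R_n = min(1.2×1.4375×0.375×58, 2.4×1×0.375×58) = 37.519 kips/bolt; interior L_c = 2.8125 − 1.125 = 1.6875, R_n = 44.044 kips/bolt. φR_n = 0.75 × (2×37.519 + 4×44.044) = 188.4 kips.
Tension rupture (net): A_n = (9.875 − 2×1.1875)×0.375 = 2.8125 in² (U = 1.0, A_e = A_n). φR_n = 0.75 × 58 × 2.8125 = 122.3 kips.
Governing: min(240.3, 188.4, 122.3) = 122.3 kips → net-section rupture.

122.3 kips (net-section rupture governs)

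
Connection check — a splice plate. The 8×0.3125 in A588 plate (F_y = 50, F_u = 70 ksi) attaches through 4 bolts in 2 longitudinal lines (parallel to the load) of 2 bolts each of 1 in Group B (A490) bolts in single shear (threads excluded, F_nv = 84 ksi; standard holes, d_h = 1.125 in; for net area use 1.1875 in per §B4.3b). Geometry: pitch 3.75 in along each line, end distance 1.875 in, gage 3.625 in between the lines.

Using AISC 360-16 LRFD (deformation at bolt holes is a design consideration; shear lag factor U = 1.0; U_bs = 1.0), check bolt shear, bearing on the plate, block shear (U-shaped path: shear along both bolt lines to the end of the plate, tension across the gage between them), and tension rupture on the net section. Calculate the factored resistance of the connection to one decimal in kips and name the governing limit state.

Bolt shear: A_b = π(1)²/4 = 0.7854 in². φR_n = 0.75 × 84 × 0.7854 × 4 × 1 = 197.9 kips.
Bearing (0.3125 in plate, F_u = 70 ksi): end bolts L_c = 1.875 − 1.125/2 = 1.3125, R_n = min(1.2×1.3125×0.3125×70, 2.4×1×0.3125×70) = 34.453 kips/bolt; interior L_c = 3.75 − 1.125 = 2.625, R_n = 52.5 kips/bolt. φR_n = 0.75 × (2×34.453 + 2×52.5) = 130.4 kips.
Block shear: shear path 2×[1.875+1×3.75] = 2×5.625 in, A_gv = 3.5156, A_nv = 2×(5.625 − 1.5×1.1875)×0.3125 = 2.4023 in²; tension across gage: (3.625 − 1×1.1875)×0.3125 = 0.76172 in². R_n = min(0.6×70×2.4023, 0.6×50×3.5156) + 1.0×70×0.76172 = min(100.9, 105.47) + 53.32 = 154.22 kips. φR_n = 0.75 × 154.22 = 115.7 kips.
Tension rupture (net): A_n = (8 − 2×1.1875)×0.3125 = 1.7578 in² (U = 1.0, A_e = A_n). φR_n = 0.75 × 70 × 1.7578 = 92.3 kips.
Governing: min(197.9, 130.4, 115.7, 92.3) = 92.3 kips → net-section rupture.

92.3 kips (net-section rupture governs)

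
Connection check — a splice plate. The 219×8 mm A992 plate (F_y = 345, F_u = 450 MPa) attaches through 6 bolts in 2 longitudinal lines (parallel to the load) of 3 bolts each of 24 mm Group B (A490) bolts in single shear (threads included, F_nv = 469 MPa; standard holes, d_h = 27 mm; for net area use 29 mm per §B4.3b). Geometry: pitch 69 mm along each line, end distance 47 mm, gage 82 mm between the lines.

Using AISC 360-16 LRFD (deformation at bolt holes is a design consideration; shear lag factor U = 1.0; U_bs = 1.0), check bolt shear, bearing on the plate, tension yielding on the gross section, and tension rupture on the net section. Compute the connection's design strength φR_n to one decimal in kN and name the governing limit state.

434.7 kN (net-section rupture governs)

Bolt shear: A_b = π(24)²/4 = 452.39 mm². φR_n = 0.75 × 469 × 452.39 × 6 × 1 = 954.8 kN.
Bearing (8 mm plate, F_u = 450 MPa): end bolts L_c = 47 − 27/2 = 33.5, R_n = min(1.2×33.5×8×450, 2.4×24×8×450) = 144.72 kN/bolt; interior L_c = 69 − 27 = 42, R_n = 181.44 kN/bolt. φR_n = 0.75 × (2×144.72 + 4×181.44) = 761.4 kN.
Tension yield (gross): A_g = 219×8 = 1752 mm². φR_n = 0.90 × 345 × 1752 = 544.0 kN.
Tension rupture (net): A_n = (219 − 2×29)×8 = 1288 mm² (U = 1.0, A_e = A_n). φR_n = 0.75 × 450 × 1288 = 434.7 kN.
Governing: min(954.8, 761.4, 544.0, 434.7) = 434.7 kN → net-section rupture.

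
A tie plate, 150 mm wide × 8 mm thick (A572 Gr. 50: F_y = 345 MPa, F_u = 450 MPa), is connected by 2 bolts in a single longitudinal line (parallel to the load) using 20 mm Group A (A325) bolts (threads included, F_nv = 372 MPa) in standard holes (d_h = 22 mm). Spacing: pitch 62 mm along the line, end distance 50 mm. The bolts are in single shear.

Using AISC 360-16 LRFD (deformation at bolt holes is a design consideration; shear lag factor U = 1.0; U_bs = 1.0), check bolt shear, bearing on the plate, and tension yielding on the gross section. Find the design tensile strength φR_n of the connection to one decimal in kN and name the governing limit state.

175.3 kN (bolt shear governs)

Bolt shear: A_b = π(20)²/4 = 314.16 mm². φR_n = 0.75 × 372 × 314.16 × 2 × 1 = 175.3 kN.
Bearing (8 mm plate, F_u = 450 MPa): end bolts L_c = 50 − 22/2 = 39, R_n = min(1.2×39×8×450, 2.4×20×8×450) = 168.48 kN/bolt; interior L_c = 62 − 22 = 40, R_n = 172.8 kN/bolt. φR_n = 0.75 × (1×168.48 + 1×172.8) = 256.0 kN.
Tension yield (gross): A_g = 150×8 = 1200 mm². φR_n = 0.90 × 345 × 1200 = 372.6 kN.
Governing: min(175.3, 256.0, 372.6) = 175.3 kN → bolt shear.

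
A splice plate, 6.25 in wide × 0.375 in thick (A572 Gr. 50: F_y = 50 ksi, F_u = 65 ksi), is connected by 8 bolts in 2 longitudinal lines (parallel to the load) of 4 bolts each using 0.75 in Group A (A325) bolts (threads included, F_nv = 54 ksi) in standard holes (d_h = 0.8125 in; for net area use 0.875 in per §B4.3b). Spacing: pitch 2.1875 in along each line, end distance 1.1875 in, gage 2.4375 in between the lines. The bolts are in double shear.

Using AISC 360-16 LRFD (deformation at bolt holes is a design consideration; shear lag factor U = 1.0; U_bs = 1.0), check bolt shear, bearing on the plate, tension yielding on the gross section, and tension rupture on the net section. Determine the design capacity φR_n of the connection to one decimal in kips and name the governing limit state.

Bolt shear: A_b = π(0.75)²/4 = 0.44179 in². φR_n = 0.75 × 54 × 0.44179 × 8 × 2 = 286.3 kips.
Bearing (0.375 in plate, F_u = 65 ksi): end bolts L_c = 1.1875 − 0.8125/2 = 0.78125, R_n = min(1.2×0.78125×0.375×65, 2.4×0.75×0.375×65) = 22.852 kips/bolt; interior L_c = 2.1875 − 0.8125 = 1.375, R_n = 40.219 kips/bolt. φR_n = 0.75 × (2×22.852 + 6×40.219) = 215.3 kips.
Tension yield (gross): A_g = 6.25×0.375 = 2.3438 in². φR_n = 0.90 × 50 × 2.3438 = 105.5 kips.
Tension rupture (net): A_n = (6.25 − 2×0.875)×0.375 = 1.6875 in² (U = 1.0, A_e = A_n). φR_n = 0.75 × 65 × 1.6875 = 82.3 kips.
Governing: min(286.3, 215.3, 105.5, 82.3) = 82.3 kips → net-section rupture.

82.3 kips (net-section rupture governs)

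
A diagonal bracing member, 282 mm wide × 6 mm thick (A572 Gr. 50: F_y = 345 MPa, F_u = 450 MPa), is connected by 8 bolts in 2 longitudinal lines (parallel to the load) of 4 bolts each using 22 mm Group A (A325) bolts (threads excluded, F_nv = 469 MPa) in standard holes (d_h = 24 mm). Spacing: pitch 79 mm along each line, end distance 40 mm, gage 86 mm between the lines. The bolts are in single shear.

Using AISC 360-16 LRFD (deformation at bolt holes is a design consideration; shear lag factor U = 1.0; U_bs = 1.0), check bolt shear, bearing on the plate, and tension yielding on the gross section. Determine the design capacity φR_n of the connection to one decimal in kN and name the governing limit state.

Bolt shear: A_b = π(22)²/4 = 380.13 mm². φR_n = 0.75 × 469 × 380.13 × 8 × 1 = 1069.7 kN.
Bearing (6 mm plate, F_u = 450 MPa): end bolts L_c = 40 − 24/2 = 28, R_n = min(1.2×28×6×450, 2.4×22×6×450) = 90.72 kN/bolt; interior L_c = 79 − 24 = 55, R_n = 142.56 kN/bolt. φR_n = 0.75 × (2×90.72 + 6×142.56) = 777.6 kN.
Tension yield (gross): A_g = 282×6 = 1692 mm². φR_n = 0.90 × 345 × 1692 = 525.4 kN.
Governing: min(1069.7, 777.6, 525.4) = 525.4 kN → gross-section yield.

525.4 kN (gross-section yield governs)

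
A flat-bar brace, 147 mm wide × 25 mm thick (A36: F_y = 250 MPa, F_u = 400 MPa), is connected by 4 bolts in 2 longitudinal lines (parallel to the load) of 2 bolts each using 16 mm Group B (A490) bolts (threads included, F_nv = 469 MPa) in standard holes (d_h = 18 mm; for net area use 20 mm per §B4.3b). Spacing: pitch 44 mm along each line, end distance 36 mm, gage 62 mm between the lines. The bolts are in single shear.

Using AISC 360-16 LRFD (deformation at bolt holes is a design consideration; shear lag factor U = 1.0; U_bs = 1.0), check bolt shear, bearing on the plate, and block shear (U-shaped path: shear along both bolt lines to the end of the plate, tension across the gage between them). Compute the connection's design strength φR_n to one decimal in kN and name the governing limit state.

Bolt shear: A_b = π(16)²/4 = 201.06 mm². φR_n = 0.75 × 469 × 201.06 × 4 × 1 = 282.9 kN.
Bearing (25 mm plate, F_u = 400 MPa): end bolts L_c = 36 − 18/2 = 27, R_n = min(1.2×27×25×400, 2.4×16×25×400) = 324 kN/bolt; interior L_c = 44 − 18 = 26, R_n = 312 kN/bolt. φR_n = 0.75 × (2×324 + 2×312) = 954.0 kN.
Block shear: shear path 2×[36+1×44] = 2×80 mm, A_gv = 4000, A_nv = 2×(80 − 1.5×20)×25 = 2500 mm²; tension across gage: (62 − 1×20)×25 = 1050 mm². R_n = min(0.6×400×2500, 0.6×250×4000) + 1.0×400×1050 = min(600, 600) + 420 = 1020 kN. φR_n = 0.75 × 1020 = 765.0 kN.
Governing: min(282.9, 954.0, 765.0) = 282.9 kN → bolt shear.

282.9 kN (bolt shear governs)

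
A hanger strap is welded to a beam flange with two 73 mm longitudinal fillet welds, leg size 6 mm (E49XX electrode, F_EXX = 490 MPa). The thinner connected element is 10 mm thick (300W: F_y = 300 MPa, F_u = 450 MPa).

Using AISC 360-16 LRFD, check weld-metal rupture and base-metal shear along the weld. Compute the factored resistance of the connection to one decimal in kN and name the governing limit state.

Weld metal: throat = 0.707×6 = 4.242 mm, L = 2×73 = 146 mm. φR_n = 0.75 × 0.6 × 490 × 4.242 × 146 = 136.6 kN.
Base metal shear (10 mm plate): yield φR_n = 1.0×0.6×300×10×146 = 262.8 kN; rupture φR_n = 0.75×0.6×450×10×146 = 295.7 kN; take 262.8 kN (yield).
Governing: min(136.6, 262.8) = 136.6 kN → weld metal.

136.6 kN (weld metal governs)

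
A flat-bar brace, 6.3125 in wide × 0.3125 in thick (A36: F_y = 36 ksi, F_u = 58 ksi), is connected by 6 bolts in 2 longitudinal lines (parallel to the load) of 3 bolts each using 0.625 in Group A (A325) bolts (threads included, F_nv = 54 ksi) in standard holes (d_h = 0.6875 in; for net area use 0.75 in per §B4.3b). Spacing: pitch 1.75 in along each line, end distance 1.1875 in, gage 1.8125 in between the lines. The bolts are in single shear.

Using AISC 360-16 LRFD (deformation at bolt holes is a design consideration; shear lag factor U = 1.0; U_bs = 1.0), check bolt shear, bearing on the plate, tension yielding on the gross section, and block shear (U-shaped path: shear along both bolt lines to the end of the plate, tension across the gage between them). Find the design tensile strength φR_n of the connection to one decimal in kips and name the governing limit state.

60.3 kips (block shear governs)

Bolt shear: A_b = π(0.625)²/4 = 0.3068 in². φR_n = 0.75 × 54 × 0.3068 × 6 × 1 = 74.6 kips.
Bearing (0.3125 in plate, F_u = 58 ksi): end bolts L_c = 1.1875 − 0.6875/2 = 0.84375, R_n = min(1.2×0.84375×0.3125×58, 2.4×0.625×0.3125×58) = 18.352 kips/bolt; interior L_c = 1.75 − 0.6875 = 1.0625, R_n = 23.109 kips/bolt. φR_n = 0.75 × (2×18.352 + 4×23.109) = 96.9 kips.
Tension yield (gross): A_g = 6.3125×0.3125 = 1.9727 in². φR_n = 0.90 × 36 × 1.9727 = 63.9 kips.
Block shear: shear path 2×[1.1875+2×1.75] = 2×4.6875 in, A_gv = 2.9297, A_nv = 2×(4.6875 − 2.5×0.75)×0.3125 = 1.7578 in²; tension across gage: (1.8125 − 1×0.75)×0.3125 = 0.33203 in². R_n = min(0.6×58×1.7578, 0.6×36×2.9297) + 1.0×58×0.33203 = min(61.171, 63.282) + 19.258 = 80.429 kips. φR_n = 0.75 × 80.429 = 60.3 kips.
Governing: min(74.6, 96.9, 63.9, 60.3) = 60.3 kips → block shear.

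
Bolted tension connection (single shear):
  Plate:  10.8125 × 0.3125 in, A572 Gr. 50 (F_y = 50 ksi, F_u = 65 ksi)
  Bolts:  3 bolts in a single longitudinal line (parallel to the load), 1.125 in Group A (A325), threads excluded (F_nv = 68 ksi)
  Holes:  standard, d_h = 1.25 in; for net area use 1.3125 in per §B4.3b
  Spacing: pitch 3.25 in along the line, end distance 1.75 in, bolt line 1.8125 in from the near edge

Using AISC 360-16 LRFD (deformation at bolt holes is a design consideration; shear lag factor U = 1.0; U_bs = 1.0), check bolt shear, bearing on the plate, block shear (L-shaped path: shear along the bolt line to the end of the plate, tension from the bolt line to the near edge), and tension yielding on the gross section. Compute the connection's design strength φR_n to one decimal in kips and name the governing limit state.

63.0 kips (block shear governs)

Bolt shear: A_b = π(1.125)²/4 = 0.99402 in². φR_n = 0.75 × 68 × 0.99402 × 3 × 1 = 152.1 kips.
Bearing (0.3125 in plate, F_u = 65 ksi): end bolts L_c = 1.75 − 1.25/2 = 1.125, R_n = min(1.2×1.125×0.3125×65, 2.4×1.125×0.3125×65) = 27.422 kips/bolt; interior L_c = 3.25 − 1.25 = 2, R_n = 48.75 kips/bolt. φR_n = 0.75 × (1×27.422 + 2×48.75) = 93.7 kips.
Block shear: shear path 1×[1.75+2×3.25] = 1×8.25 in, A_gv = 2.5781, A_nv = 1×(8.25 − 2.5×1.3125)×0.3125 = 1.5527 in²; tension to near edge: (1.8125 − 0.5×1.3125)×0.3125 = 0.36133 in². R_n = min(0.6×65×1.5527, 0.6×50×2.5781) + 1.0×65×0.36133 = min(60.555, 77.343) + 23.486 = 84.041 kips. φR_n = 0.75 × 84.041 = 63.0 kips.
Tension yield (gross): A_g = 10.8125×0.3125 = 3.3789 in². φR_n = 0.90 × 50 × 3.3789 = 152.1 kips.
Governing: min(152.1, 93.7, 63.0, 152.1) = 63.0 kips → block shear.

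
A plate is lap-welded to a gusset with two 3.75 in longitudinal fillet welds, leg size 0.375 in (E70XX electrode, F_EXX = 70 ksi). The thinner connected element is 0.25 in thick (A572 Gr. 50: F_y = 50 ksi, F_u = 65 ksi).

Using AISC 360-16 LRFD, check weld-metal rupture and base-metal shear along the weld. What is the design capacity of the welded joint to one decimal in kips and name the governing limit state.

54.8 kips (base-metal shear governs)

Weld metal: throat = 0.707×0.375 = 0.26513 in, L = 2×3.75 = 7.5 in. φR_n = 0.75 × 0.6 × 70 × 0.26513 × 7.5 = 62.6 kips.
Base metal shear (0.25 in plate): yield φR_n = 1.0×0.6×50×0.25×7.5 = 56.3 kips; rupture φR_n = 0.75×0.6×65×0.25×7.5 = 54.8 kips; take 54.8 kips (rupture).
Governing: min(62.6, 54.8) = 54.8 kips → base-metal shear.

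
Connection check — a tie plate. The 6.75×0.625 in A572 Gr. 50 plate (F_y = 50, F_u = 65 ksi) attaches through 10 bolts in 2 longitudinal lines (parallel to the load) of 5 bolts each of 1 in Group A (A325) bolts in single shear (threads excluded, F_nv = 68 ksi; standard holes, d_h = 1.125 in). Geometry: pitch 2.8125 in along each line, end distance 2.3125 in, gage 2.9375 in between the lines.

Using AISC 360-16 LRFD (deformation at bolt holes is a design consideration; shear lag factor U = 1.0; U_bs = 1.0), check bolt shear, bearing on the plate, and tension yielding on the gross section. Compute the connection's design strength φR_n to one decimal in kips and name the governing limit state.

Bolt shear: A_b = π(1)²/4 = 0.7854 in². φR_n = 0.75 × 68 × 0.7854 × 10 × 1 = 400.6 kips.
Bearing (0.625 in plate, F_u = 65 ksi): end bolts L_c = 2.3125 − 1.125/2 = 1.75, R_n = min(1.2×1.75×0.625×65, 2.4×1×0.625×65) = 85.313 kips/bolt; interior L_c = 2.8125 − 1.125 = 1.6875, R_n = 82.266 kips/bolt. φR_n = 0.75 × (2×85.313 + 8×82.266) = 621.6 kips.
Tension yield (gross): A_g = 6.75×0.625 = 4.2188 in². φR_n = 0.90 × 50 × 4.2188 = 189.8 kips.
Governing: min(400.6, 621.6, 189.8) = 189.8 kips → gross-section yield.

189.8 kips (gross-section yield governs)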